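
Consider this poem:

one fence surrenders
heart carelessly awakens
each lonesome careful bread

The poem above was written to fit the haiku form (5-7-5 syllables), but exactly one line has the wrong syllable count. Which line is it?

The third line

Line 1: "one fence surrenders": 1+1+3 = 5 ✓
Line 2: "heart carelessly awakens": 1+3+3 = 7 ✓
Line 3: "each lonesome careful bread": 1+2+2+1 = 6 (expected 5)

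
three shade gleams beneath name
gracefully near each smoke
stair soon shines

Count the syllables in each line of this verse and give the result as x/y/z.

Line 1: three (1), shade (1), gleams (1), beneath (2), name (1) → 6
Line 2: gracefully (3), near (1), each (1), smoke (1) → 6
Line 3: stair (1), soon (1), shines (1) → 3

6/6/3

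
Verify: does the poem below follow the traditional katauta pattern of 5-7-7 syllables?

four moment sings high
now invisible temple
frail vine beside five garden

Line 1: four(1) + moment(2) + sings(1) + high(1) = 5 ✓
Line 2: now(1) + invisible(4) + temple(2) = 7 ✓
Line 3: frail(1) + vine(1) + beside(2) + five(1) + garden(2) = 7 ✓

Yes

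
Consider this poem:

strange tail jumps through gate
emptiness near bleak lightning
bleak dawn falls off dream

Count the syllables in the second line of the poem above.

7

The second line: emptiness(3) + near(1) + bleak(1) + lightning(2) = 7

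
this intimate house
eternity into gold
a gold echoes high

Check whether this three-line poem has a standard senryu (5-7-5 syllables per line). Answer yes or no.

Line 1: "this intimate house": 1+3+1 = 5 ✓
Line 2: "eternity into gold": 4+2+1 = 7 ✓
Line 3: "a gold echoes high": 1+1+2+1 = 5 ✓

Yes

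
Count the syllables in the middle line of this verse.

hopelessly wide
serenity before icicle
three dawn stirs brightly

The middle line: serenity(4) + before(2) + icicle(3) = 9

9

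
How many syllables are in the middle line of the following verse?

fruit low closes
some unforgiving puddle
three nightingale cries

The middle line: some (1), unforgiving (4), puddle (2) → 7

7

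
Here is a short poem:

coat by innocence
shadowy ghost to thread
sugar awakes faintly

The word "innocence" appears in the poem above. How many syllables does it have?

3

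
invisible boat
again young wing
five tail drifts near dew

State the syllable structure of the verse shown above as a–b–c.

5–4–5

Line 1: invisible(4) + boat(1) = 5
Line 2: again(2) + young(1) + wing(1) = 4
Line 3: five(1) + tail(1) + drifts(1) + near(1) + dew(1) = 5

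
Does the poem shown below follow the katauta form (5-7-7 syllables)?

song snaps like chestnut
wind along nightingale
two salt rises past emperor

Line 1: "song snaps like chestnut": 1+1+1+2 = 5 ✓
Line 2: "wind along nightingale": 1+2+3 = 6 (expected 7)
Line 3: "two salt rises past emperor": 1+1+2+1+3 = 8 (expected 7)

No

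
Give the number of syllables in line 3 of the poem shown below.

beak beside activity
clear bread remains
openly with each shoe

6

Line 3: openly (3), with (1), each (1), shoe (1) → 6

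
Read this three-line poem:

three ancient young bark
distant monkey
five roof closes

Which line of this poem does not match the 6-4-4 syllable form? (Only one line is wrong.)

Line 1: three (1), ancient (2), young (1), bark (1) → 5 (expected 6)
Line 2: distant (2), monkey (2) → 4 ✓
Line 3: five (1), roof (1), closes (2) → 4 ✓

Line 1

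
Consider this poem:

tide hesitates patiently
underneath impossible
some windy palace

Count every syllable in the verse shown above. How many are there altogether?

19

Line 1: "tide hesitates patiently": 1+3+3 = 7
Line 2: "underneath impossible": 3+4 = 7
Line 3: "some windy palace": 1+2+2 = 5
Total: 7 + 7 + 5 = 19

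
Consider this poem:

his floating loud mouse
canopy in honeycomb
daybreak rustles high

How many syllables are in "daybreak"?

2

"daybreak" has 2 syllables.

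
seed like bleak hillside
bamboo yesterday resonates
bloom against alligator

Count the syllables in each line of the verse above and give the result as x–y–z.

5–8–7

Line 1: "seed like bleak hillside": 1+1+1+2 = 5
Line 2: "bamboo yesterday resonates": 2+3+3 = 8
Line 3: "bloom against alligator": 1+2+4 = 7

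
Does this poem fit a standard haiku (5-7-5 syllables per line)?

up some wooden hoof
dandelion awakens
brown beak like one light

Yes

Line 1: up (1), some (1), wooden (2), hoof (1) → 5 ✓
Line 2: dandelion (4), awakens (3) → 7 ✓
Line 3: brown (1), beak (1), like (1), one (1), light (1) → 5 ✓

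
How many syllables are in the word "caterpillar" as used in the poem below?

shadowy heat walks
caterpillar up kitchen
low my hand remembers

4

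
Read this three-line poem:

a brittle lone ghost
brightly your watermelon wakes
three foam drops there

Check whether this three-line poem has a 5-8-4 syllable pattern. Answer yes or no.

Yes

Line 1: a (1), brittle (2), lone (1), ghost (1) → 5 ✓
Line 2: brightly (2), your (1), watermelon (4), wakes (1) → 8 ✓
Line 3: three (1), foam (1), drops (1), there (1) → 4 ✓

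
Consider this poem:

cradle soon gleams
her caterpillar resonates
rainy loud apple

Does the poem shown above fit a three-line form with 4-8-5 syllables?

Yes

Line 1: cradle(2) + soon(1) + gleams(1) = 4 ✓
Line 2: her(1) + caterpillar(4) + resonates(3) = 8 ✓
Line 3: rainy(2) + loud(1) + apple(2) = 5 ✓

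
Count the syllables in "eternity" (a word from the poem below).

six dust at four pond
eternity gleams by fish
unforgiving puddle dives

4

"eternity" has 4 syllables.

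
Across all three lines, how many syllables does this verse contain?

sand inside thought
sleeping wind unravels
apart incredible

Line 1: "sand inside thought": 1+2+1 = 4
Line 2: "sleeping wind unravels": 2+1+3 = 6
Line 3: "apart incredible": 2+4 = 6
Total: 4 + 6 + 6 = 16

16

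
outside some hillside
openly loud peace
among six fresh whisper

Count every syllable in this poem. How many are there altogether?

Line 1: outside(2) + some(1) + hillside(2) = 5
Line 2: openly(3) + loud(1) + peace(1) = 5
Line 3: among(2) + six(1) + fresh(1) + whisper(2) = 6
Total: 5 + 5 + 6 = 16

16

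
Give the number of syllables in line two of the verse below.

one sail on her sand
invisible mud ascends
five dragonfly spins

Line two: "invisible mud ascends": 4+1+2 = 7

7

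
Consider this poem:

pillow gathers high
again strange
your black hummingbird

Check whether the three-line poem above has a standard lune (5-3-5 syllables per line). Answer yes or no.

Yes

Line 1: pillow(2) + gathers(2) + high(1) = 5 ✓
Line 2: again(2) + strange(1) = 3 ✓
Line 3: your(1) + black(1) + hummingbird(3) = 5 ✓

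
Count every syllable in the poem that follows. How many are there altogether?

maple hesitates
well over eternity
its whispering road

Line 1: maple (2), hesitates (3) → 5
Line 2: well (1), over (2), eternity (4) → 7
Line 3: its (1), whispering (3), road (1) → 5
Total: 5 + 7 + 5 = 17

17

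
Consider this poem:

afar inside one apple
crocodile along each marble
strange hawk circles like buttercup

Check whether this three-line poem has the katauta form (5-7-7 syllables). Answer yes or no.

No

Line 1: afar (2), inside (2), one (1), apple (2) → 7 (expected 5)
Line 2: crocodile (3), along (2), each (1), marble (2) → 8 (expected 7)
Line 3: strange (1), hawk (1), circles (2), like (1), buttercup (3) → 8 (expected 7)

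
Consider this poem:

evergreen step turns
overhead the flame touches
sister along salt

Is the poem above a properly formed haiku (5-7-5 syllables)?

Line 1: "evergreen step turns": 3+1+1 = 5 ✓
Line 2: "overhead the flame touches": 3+1+1+2 = 7 ✓
Line 3: "sister along salt": 2+2+1 = 5 ✓

Yes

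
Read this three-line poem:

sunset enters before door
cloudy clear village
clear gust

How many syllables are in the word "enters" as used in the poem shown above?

"enters" has 2 syllables.

2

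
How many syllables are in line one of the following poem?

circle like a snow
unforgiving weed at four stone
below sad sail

Line one: circle(2) + like(1) + a(1) + snow(1) = 5

5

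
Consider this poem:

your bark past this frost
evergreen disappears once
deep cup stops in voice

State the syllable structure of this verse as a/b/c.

Line 1: your (1), bark (1), past (1), this (1), frost (1) → 5
Line 2: evergreen (3), disappears (3), once (1) → 7
Line 3: deep (1), cup (1), stops (1), in (1), voice (1) → 5

5/7/5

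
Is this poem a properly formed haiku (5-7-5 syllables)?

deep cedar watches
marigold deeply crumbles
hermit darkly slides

Line 1: deep (1), cedar (2), watches (2) → 5 ✓
Line 2: marigold (3), deeply (2), crumbles (2) → 7 ✓
Line 3: hermit (2), darkly (2), slides (1) → 5 ✓

Yes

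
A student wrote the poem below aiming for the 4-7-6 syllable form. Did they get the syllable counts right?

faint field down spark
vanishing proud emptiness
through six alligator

Line 1: "faint field down spark": 1+1+1+1 = 4 ✓
Line 2: "vanishing proud emptiness": 3+1+3 = 7 ✓
Line 3: "through six alligator": 1+1+4 = 6 ✓

Yes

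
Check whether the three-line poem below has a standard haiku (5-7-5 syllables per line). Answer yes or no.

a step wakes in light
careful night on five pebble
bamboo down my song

Yes

Line 1: "a step wakes in light": 1+1+1+1+1 = 5 ✓
Line 2: "careful night on five pebble": 2+1+1+1+2 = 7 ✓
Line 3: "bamboo down my song": 2+1+1+1 = 5 ✓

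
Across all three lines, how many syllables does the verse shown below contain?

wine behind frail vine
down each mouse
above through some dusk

Line 1: wine (1), behind (2), frail (1), vine (1) → 5
Line 2: down (1), each (1), mouse (1) → 3
Line 3: above (2), through (1), some (1), dusk (1) → 5
Total: 5 + 3 + 5 = 13

13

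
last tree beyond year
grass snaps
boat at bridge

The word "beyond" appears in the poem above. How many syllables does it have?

"beyond" has 2 syllables.

2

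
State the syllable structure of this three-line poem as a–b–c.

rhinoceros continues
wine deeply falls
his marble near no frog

7–4–6

Line 1: rhinoceros(4) + continues(3) = 7
Line 2: wine(1) + deeply(2) + falls(1) = 4
Line 3: his(1) + marble(2) + near(1) + no(1) + frog(1) = 6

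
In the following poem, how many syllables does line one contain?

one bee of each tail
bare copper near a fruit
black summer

Line one: "one bee of each tail": 1+1+1+1+1 = 5

5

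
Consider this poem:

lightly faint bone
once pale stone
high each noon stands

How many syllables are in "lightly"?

2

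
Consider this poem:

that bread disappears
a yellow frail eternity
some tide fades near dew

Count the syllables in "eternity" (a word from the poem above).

4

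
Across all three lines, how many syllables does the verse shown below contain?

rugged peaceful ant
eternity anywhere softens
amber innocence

19

Line 1: "rugged peaceful ant": 2+2+1 = 5
Line 2: "eternity anywhere softens": 4+3+2 = 9
Line 3: "amber innocence": 2+3 = 5
Total: 5 + 9 + 5 = 19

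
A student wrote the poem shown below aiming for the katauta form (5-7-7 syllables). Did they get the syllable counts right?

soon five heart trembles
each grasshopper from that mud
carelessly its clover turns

Yes

Line 1: "soon five heart trembles": 1+1+1+2 = 5 ✓
Line 2: "each grasshopper from that mud": 1+3+1+1+1 = 7 ✓
Line 3: "carelessly its clover turns": 3+1+2+1 = 7 ✓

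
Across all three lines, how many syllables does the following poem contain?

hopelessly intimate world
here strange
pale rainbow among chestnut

Line 1: "hopelessly intimate world": 3+3+1 = 7
Line 2: "here strange": 1+1 = 2
Line 3: "pale rainbow among chestnut": 1+2+2+2 = 7
Total: 7 + 2 + 7 = 16

16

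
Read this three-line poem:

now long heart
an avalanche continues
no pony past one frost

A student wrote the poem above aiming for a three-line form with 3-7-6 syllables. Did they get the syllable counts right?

Yes

Line 1: now(1) + long(1) + heart(1) = 3 ✓
Line 2: an(1) + avalanche(3) + continues(3) = 7 ✓
Line 3: no(1) + pony(2) + past(1) + one(1) + frost(1) = 6 ✓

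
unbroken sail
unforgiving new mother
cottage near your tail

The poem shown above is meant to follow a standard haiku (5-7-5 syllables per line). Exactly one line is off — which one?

Line 1: "unbroken sail": 3+1 = 4 (expected 5)
Line 2: "unforgiving new mother": 4+1+2 = 7 ✓
Line 3: "cottage near your tail": 2+1+1+1 = 5 ✓

The first line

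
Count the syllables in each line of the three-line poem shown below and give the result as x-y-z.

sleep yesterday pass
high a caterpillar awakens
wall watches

5-9-3

Line 1: sleep(1) + yesterday(3) + pass(1) = 5
Line 2: high(1) + a(1) + caterpillar(4) + awakens(3) = 9
Line 3: wall(1) + watches(2) = 3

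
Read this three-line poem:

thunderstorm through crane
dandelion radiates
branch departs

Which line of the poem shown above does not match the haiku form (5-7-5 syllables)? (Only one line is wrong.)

Line 3

Line 1: thunderstorm (3), through (1), crane (1) → 5 ✓
Line 2: dandelion (4), radiates (3) → 7 ✓
Line 3: branch (1), departs (2) → 3 (expected 5)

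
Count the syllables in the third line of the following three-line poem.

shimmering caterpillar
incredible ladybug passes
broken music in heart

The third line: broken (2), music (2), in (1), heart (1) → 6

6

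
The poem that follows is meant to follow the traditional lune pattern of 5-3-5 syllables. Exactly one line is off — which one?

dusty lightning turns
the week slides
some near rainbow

The third line

Line 1: "dusty lightning turns": 2+2+1 = 5 ✓
Line 2: "the week slides": 1+1+1 = 3 ✓
Line 3: "some near rainbow": 1+1+2 = 4 (expected 5)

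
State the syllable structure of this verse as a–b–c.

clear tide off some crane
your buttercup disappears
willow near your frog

5–7–5

Line 1: "clear tide off some crane": 1+1+1+1+1 = 5
Line 2: "your buttercup disappears": 1+3+3 = 7
Line 3: "willow near your frog": 2+1+1+1 = 5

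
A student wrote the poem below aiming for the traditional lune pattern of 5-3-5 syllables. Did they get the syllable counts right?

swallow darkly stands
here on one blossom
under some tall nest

Line 1: swallow(2) + darkly(2) + stands(1) = 5 ✓
Line 2: here(1) + on(1) + one(1) + blossom(2) = 5 (expected 3)
Line 3: under(2) + some(1) + tall(1) + nest(1) = 5 ✓

No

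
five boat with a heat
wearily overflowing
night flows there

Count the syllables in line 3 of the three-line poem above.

3

Line 3: night(1) + flows(1) + there(1) = 3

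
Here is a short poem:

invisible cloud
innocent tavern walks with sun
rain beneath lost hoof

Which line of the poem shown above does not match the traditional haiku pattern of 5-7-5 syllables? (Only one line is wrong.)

Line 1: invisible(4) + cloud(1) = 5 ✓
Line 2: innocent(3) + tavern(2) + walks(1) + with(1) + sun(1) = 8 (expected 7)
Line 3: rain(1) + beneath(2) + lost(1) + hoof(1) = 5 ✓

The second line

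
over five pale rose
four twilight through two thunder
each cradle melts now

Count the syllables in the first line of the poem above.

5

The first line: over(2) + five(1) + pale(1) + rose(1) = 5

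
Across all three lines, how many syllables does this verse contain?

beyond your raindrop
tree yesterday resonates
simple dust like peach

17

Line 1: "beyond your raindrop": 2+1+2 = 5
Line 2: "tree yesterday resonates": 1+3+3 = 7
Line 3: "simple dust like peach": 2+1+1+1 = 5
Total: 5 + 7 + 5 = 17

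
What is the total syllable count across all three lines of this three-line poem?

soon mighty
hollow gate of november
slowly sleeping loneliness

Line 1: "soon mighty": 1+2 = 3
Line 2: "hollow gate of november": 2+1+1+3 = 7
Line 3: "slowly sleeping loneliness": 2+2+3 = 7
Total: 3 + 7 + 7 = 17

17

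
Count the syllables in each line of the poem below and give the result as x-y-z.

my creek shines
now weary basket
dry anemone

Line 1: "my creek shines": 1+1+1 = 3
Line 2: "now weary basket": 1+2+2 = 5
Line 3: "dry anemone": 1+4 = 5

3-5-5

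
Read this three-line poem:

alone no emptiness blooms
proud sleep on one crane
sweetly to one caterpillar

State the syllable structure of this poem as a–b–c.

Line 1: "alone no emptiness blooms": 2+1+3+1 = 7
Line 2: "proud sleep on one crane": 1+1+1+1+1 = 5
Line 3: "sweetly to one caterpillar": 2+1+1+4 = 8

7–5–8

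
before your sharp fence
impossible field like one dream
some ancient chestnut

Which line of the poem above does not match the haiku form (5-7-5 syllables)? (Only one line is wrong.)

Line 1: "before your sharp fence": 2+1+1+1 = 5 ✓
Line 2: "impossible field like one dream": 4+1+1+1+1 = 8 (expected 7)
Line 3: "some ancient chestnut": 1+2+2 = 5 ✓

Line 2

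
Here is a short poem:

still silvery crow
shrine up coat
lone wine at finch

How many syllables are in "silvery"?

"silvery" has 3 syllables.

3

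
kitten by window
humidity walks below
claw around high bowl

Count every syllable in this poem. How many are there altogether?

Line 1: "kitten by window": 2+1+2 = 5
Line 2: "humidity walks below": 4+1+2 = 7
Line 3: "claw around high bowl": 1+2+1+1 = 5
Total: 5 + 7 + 5 = 17

17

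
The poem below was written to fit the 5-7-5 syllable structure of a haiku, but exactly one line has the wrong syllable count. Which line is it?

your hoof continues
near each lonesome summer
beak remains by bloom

The second line

Line 1: your (1), hoof (1), continues (3) → 5 ✓
Line 2: near (1), each (1), lonesome (2), summer (2) → 6 (expected 7)
Line 3: beak (1), remains (2), by (1), bloom (1) → 5 ✓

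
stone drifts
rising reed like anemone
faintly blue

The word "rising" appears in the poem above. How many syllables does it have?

"rising" has 2 syllables.

2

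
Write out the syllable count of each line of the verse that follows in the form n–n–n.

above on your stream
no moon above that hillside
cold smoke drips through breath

Line 1: "above on your stream": 2+1+1+1 = 5
Line 2: "no moon above that hillside": 1+1+2+1+2 = 7
Line 3: "cold smoke drips through breath": 1+1+1+1+1 = 5

5–7–5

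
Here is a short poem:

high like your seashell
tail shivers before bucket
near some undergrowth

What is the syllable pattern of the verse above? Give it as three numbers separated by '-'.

Line 1: "high like your seashell": 1+1+1+2 = 5
Line 2: "tail shivers before bucket": 1+2+2+2 = 7
Line 3: "near some undergrowth": 1+1+3 = 5

5-7-5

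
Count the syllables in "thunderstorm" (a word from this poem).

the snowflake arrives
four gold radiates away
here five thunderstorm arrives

3

"thunderstorm" has 3 syllables.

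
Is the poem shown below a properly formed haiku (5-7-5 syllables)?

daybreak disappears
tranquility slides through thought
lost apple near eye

Yes

Line 1: "daybreak disappears": 2+3 = 5 ✓
Line 2: "tranquility slides through thought": 4+1+1+1 = 7 ✓
Line 3: "lost apple near eye": 1+2+1+1 = 5 ✓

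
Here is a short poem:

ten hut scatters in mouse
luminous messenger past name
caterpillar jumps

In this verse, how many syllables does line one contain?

6

Line one: "ten hut scatters in mouse": 1+1+2+1+1 = 6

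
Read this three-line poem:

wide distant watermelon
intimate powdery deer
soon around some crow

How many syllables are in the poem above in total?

Line 1: "wide distant watermelon": 1+2+4 = 7
Line 2: "intimate powdery deer": 3+3+1 = 7
Line 3: "soon around some crow": 1+2+1+1 = 5
Total: 7 + 7 + 5 = 19

19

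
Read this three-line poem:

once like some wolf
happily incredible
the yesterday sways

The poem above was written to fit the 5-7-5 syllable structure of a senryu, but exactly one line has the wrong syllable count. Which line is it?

Line 1: "once like some wolf": 1+1+1+1 = 4 (expected 5)
Line 2: "happily incredible": 3+4 = 7 ✓
Line 3: "the yesterday sways": 1+3+1 = 5 ✓

Line 1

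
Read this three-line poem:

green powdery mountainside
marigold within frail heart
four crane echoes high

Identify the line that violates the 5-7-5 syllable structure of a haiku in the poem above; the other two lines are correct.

Line 1

Line 1: "green powdery mountainside": 1+3+3 = 7 (expected 5)
Line 2: "marigold within frail heart": 3+2+1+1 = 7 ✓
Line 3: "four crane echoes high": 1+1+2+1 = 5 ✓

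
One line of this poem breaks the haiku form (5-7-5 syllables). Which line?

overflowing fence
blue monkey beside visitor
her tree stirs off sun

Line 1: "overflowing fence": 4+1 = 5 ✓
Line 2: "blue monkey beside visitor": 1+2+2+3 = 8 (expected 7)
Line 3: "her tree stirs off sun": 1+1+1+1+1 = 5 ✓

The second line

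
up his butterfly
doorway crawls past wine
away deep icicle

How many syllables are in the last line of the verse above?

6

The last line: "away deep icicle": 2+1+3 = 6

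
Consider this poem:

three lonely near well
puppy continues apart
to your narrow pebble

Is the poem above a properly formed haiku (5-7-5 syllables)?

Line 1: three (1), lonely (2), near (1), well (1) → 5 ✓
Line 2: puppy (2), continues (3), apart (2) → 7 ✓
Line 3: to (1), your (1), narrow (2), pebble (2) → 6 (expected 5)

No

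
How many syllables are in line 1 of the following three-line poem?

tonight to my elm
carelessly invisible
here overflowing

Line 1: tonight(2) + to(1) + my(1) + elm(1) = 5

5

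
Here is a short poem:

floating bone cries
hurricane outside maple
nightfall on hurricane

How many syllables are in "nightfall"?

2

"nightfall" has 2 syllables.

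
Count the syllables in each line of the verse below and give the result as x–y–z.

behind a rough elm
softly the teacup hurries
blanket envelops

5–7–5

Line 1: behind(2) + a(1) + rough(1) + elm(1) = 5
Line 2: softly(2) + the(1) + teacup(2) + hurries(2) = 7
Line 3: blanket(2) + envelops(3) = 5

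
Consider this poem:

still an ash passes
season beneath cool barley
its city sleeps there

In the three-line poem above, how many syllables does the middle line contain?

7

The middle line: "season beneath cool barley": 2+2+1+2 = 7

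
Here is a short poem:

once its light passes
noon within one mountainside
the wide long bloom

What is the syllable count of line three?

4

Line three: "the wide long bloom": 1+1+1+1 = 4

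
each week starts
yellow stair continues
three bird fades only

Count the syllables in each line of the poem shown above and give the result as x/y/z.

Line 1: each (1), week (1), starts (1) → 3
Line 2: yellow (2), stair (1), continues (3) → 6
Line 3: three (1), bird (1), fades (1), only (2) → 5

3/6/5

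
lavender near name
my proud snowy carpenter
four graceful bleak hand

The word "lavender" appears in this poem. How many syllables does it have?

3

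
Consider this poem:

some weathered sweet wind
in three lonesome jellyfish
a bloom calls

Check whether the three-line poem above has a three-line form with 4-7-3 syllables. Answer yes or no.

Line 1: some (1), weathered (2), sweet (1), wind (1) → 5 (expected 4)
Line 2: in (1), three (1), lonesome (2), jellyfish (3) → 7 ✓
Line 3: a (1), bloom (1), calls (1) → 3 ✓

No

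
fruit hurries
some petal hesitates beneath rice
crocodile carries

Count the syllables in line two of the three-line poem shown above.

Line two: some(1) + petal(2) + hesitates(3) + beneath(2) + rice(1) = 9

9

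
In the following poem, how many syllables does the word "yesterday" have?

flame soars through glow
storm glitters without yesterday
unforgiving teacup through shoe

3

"yesterday" has 3 syllables.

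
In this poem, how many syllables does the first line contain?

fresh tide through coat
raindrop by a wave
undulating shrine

The first line: "fresh tide through coat": 1+1+1+1 = 4

4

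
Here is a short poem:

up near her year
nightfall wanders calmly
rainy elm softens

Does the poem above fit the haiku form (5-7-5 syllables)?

Line 1: up(1) + near(1) + her(1) + year(1) = 4 (expected 5)
Line 2: nightfall(2) + wanders(2) + calmly(2) = 6 (expected 7)
Line 3: rainy(2) + elm(1) + softens(2) = 5 ✓

No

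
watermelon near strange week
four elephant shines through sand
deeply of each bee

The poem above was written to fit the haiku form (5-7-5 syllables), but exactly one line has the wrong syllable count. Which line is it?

The first line

Line 1: watermelon(4) + near(1) + strange(1) + week(1) = 7 (expected 5)
Line 2: four(1) + elephant(3) + shines(1) + through(1) + sand(1) = 7 ✓
Line 3: deeply(2) + of(1) + each(1) + bee(1) = 5 ✓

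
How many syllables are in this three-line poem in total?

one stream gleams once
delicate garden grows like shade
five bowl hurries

Line 1: one(1) + stream(1) + gleams(1) + once(1) = 4
Line 2: delicate(3) + garden(2) + grows(1) + like(1) + shade(1) = 8
Line 3: five(1) + bowl(1) + hurries(2) = 4
Total: 4 + 8 + 4 = 16

16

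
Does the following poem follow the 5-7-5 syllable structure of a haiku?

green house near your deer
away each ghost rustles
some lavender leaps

No

Line 1: green(1) + house(1) + near(1) + your(1) + deer(1) = 5 ✓
Line 2: away(2) + each(1) + ghost(1) + rustles(2) = 6 (expected 7)
Line 3: some(1) + lavender(3) + leaps(1) = 5 ✓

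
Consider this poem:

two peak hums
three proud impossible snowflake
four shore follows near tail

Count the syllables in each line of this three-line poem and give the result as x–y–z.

3–8–6

Line 1: two(1) + peak(1) + hums(1) = 3
Line 2: three(1) + proud(1) + impossible(4) + snowflake(2) = 8
Line 3: four(1) + shore(1) + follows(2) + near(1) + tail(1) = 6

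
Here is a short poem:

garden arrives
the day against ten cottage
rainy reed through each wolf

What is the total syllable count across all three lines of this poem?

17

Line 1: "garden arrives": 2+2 = 4
Line 2: "the day against ten cottage": 1+1+2+1+2 = 7
Line 3: "rainy reed through each wolf": 2+1+1+1+1 = 6
Total: 4 + 7 + 6 = 17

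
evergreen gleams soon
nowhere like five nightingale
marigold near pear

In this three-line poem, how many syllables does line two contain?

7

Line two: "nowhere like five nightingale": 2+1+1+3 = 7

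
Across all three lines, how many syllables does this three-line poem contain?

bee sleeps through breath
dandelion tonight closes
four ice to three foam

Line 1: bee(1) + sleeps(1) + through(1) + breath(1) = 4
Line 2: dandelion(4) + tonight(2) + closes(2) = 8
Line 3: four(1) + ice(1) + to(1) + three(1) + foam(1) = 5
Total: 4 + 8 + 5 = 17

17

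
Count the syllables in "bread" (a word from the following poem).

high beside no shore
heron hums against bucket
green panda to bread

1

"bread" has 1 syllable.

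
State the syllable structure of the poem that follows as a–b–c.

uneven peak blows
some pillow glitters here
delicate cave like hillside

5–6–7

Line 1: uneven(3) + peak(1) + blows(1) = 5
Line 2: some(1) + pillow(2) + glitters(2) + here(1) = 6
Line 3: delicate(3) + cave(1) + like(1) + hillside(2) = 7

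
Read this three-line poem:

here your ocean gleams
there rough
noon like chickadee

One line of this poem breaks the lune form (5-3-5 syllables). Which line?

Line 2

Line 1: here (1), your (1), ocean (2), gleams (1) → 5 ✓
Line 2: there (1), rough (1) → 2 (expected 3)
Line 3: noon (1), like (1), chickadee (3) → 5 ✓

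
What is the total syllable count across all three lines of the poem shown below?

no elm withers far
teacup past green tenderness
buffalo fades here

17

Line 1: "no elm withers far": 1+1+2+1 = 5
Line 2: "teacup past green tenderness": 2+1+1+3 = 7
Line 3: "buffalo fades here": 3+1+1 = 5
Total: 5 + 7 + 5 = 17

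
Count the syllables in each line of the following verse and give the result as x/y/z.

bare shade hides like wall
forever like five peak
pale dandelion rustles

5/6/7

Line 1: bare (1), shade (1), hides (1), like (1), wall (1) → 5
Line 2: forever (3), like (1), five (1), peak (1) → 6
Line 3: pale (1), dandelion (4), rustles (2) → 7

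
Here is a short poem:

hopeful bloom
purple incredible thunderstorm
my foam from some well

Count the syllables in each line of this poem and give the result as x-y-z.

3-9-5

Line 1: "hopeful bloom": 2+1 = 3
Line 2: "purple incredible thunderstorm": 2+4+3 = 9
Line 3: "my foam from some well": 1+1+1+1+1 = 5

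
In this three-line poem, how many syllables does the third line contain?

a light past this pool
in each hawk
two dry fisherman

The third line: two(1) + dry(1) + fisherman(3) = 5

5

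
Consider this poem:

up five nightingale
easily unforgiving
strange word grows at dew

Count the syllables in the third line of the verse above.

5

The third line: strange (1), word (1), grows (1), at (1), dew (1) → 5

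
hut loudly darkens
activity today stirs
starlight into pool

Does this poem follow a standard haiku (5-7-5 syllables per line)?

Line 1: hut (1), loudly (2), darkens (2) → 5 ✓
Line 2: activity (4), today (2), stirs (1) → 7 ✓
Line 3: starlight (2), into (2), pool (1) → 5 ✓

Yes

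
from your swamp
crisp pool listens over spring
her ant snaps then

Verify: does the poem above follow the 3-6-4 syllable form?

Line 1: from (1), your (1), swamp (1) → 3 ✓
Line 2: crisp (1), pool (1), listens (2), over (2), spring (1) → 7 (expected 6)
Line 3: her (1), ant (1), snaps (1), then (1) → 4 ✓

No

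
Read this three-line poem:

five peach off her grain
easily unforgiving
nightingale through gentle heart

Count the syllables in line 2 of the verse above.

Line 2: "easily unforgiving": 3+4 = 7

7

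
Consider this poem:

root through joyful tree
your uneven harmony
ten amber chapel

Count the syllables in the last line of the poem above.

5

The last line: ten(1) + amber(2) + chapel(2) = 5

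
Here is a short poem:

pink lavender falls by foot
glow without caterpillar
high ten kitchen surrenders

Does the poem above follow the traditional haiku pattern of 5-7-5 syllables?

Line 1: pink (1), lavender (3), falls (1), by (1), foot (1) → 7 (expected 5)
Line 2: glow (1), without (2), caterpillar (4) → 7 ✓
Line 3: high (1), ten (1), kitchen (2), surrenders (3) → 7 (expected 5)

No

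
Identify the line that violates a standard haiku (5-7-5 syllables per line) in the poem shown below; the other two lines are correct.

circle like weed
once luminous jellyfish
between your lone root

The first line

Line 1: "circle like weed": 2+1+1 = 4 (expected 5)
Line 2: "once luminous jellyfish": 1+3+3 = 7 ✓
Line 3: "between your lone root": 2+1+1+1 = 5 ✓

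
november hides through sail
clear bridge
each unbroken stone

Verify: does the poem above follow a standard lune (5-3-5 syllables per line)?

No

Line 1: november(3) + hides(1) + through(1) + sail(1) = 6 (expected 5)
Line 2: clear(1) + bridge(1) = 2 (expected 3)
Line 3: each(1) + unbroken(3) + stone(1) = 5 ✓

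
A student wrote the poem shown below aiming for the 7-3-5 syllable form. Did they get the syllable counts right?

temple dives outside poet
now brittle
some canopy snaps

Line 1: temple (2), dives (1), outside (2), poet (2) → 7 ✓
Line 2: now (1), brittle (2) → 3 ✓
Line 3: some (1), canopy (3), snaps (1) → 5 ✓

Yes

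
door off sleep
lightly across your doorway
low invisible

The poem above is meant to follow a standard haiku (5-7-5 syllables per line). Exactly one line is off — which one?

Line 1: door (1), off (1), sleep (1) → 3 (expected 5)
Line 2: lightly (2), across (2), your (1), doorway (2) → 7 ✓
Line 3: low (1), invisible (4) → 5 ✓

The first line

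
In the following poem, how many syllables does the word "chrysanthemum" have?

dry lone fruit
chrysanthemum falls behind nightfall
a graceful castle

"chrysanthemum" has 4 syllables.

4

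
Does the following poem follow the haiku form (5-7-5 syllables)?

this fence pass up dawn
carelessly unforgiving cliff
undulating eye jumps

Line 1: "this fence pass up dawn": 1+1+1+1+1 = 5 ✓
Line 2: "carelessly unforgiving cliff": 3+4+1 = 8 (expected 7)
Line 3: "undulating eye jumps": 4+1+1 = 6 (expected 5)

No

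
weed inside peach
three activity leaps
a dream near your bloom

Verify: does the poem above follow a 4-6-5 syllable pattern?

Yes

Line 1: weed(1) + inside(2) + peach(1) = 4 ✓
Line 2: three(1) + activity(4) + leaps(1) = 6 ✓
Line 3: a(1) + dream(1) + near(1) + your(1) + bloom(1) = 5 ✓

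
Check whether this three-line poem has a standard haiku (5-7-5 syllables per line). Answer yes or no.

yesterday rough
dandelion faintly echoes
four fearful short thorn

Line 1: yesterday (3), rough (1) → 4 (expected 5)
Line 2: dandelion (4), faintly (2), echoes (2) → 8 (expected 7)
Line 3: four (1), fearful (2), short (1), thorn (1) → 5 ✓

No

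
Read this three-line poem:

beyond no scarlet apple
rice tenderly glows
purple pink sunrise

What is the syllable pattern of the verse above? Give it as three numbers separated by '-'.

Line 1: beyond (2), no (1), scarlet (2), apple (2) → 7
Line 2: rice (1), tenderly (3), glows (1) → 5
Line 3: purple (2), pink (1), sunrise (2) → 5

7-5-5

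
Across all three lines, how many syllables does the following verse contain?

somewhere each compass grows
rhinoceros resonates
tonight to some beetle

19

Line 1: "somewhere each compass grows": 2+1+2+1 = 6
Line 2: "rhinoceros resonates": 4+3 = 7
Line 3: "tonight to some beetle": 2+1+1+2 = 6
Total: 6 + 7 + 6 = 19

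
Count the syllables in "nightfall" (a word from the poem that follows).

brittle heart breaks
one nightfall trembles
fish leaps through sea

2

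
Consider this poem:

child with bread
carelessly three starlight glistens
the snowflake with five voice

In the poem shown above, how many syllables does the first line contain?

The first line: child(1) + with(1) + bread(1) = 3

3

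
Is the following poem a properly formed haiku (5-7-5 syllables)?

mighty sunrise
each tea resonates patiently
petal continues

No

Line 1: mighty(2) + sunrise(2) = 4 (expected 5)
Line 2: each(1) + tea(1) + resonates(3) + patiently(3) = 8 (expected 7)
Line 3: petal(2) + continues(3) = 5 ✓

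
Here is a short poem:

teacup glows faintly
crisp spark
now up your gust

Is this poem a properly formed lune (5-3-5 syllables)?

No

Line 1: teacup(2) + glows(1) + faintly(2) = 5 ✓
Line 2: crisp(1) + spark(1) = 2 (expected 3)
Line 3: now(1) + up(1) + your(1) + gust(1) = 4 (expected 5)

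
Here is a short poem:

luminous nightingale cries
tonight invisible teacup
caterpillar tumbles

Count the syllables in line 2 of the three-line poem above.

8

Line 2: "tonight invisible teacup": 2+4+2 = 8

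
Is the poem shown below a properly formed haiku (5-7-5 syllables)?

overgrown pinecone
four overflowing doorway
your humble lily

Yes

Line 1: "overgrown pinecone": 3+2 = 5 ✓
Line 2: "four overflowing doorway": 1+4+2 = 7 ✓
Line 3: "your humble lily": 1+2+2 = 5 ✓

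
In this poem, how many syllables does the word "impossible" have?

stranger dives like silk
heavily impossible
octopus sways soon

4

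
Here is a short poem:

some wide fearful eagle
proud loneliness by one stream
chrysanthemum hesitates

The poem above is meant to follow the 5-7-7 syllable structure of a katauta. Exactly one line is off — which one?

Line 1: some(1) + wide(1) + fearful(2) + eagle(2) = 6 (expected 5)
Line 2: proud(1) + loneliness(3) + by(1) + one(1) + stream(1) = 7 ✓
Line 3: chrysanthemum(4) + hesitates(3) = 7 ✓

The first line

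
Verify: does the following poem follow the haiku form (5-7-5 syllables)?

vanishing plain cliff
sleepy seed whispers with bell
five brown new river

Line 1: "vanishing plain cliff": 3+1+1 = 5 ✓
Line 2: "sleepy seed whispers with bell": 2+1+2+1+1 = 7 ✓
Line 3: "five brown new river": 1+1+1+2 = 5 ✓

Yes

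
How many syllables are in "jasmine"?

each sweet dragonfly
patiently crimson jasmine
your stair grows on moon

2

"jasmine" has 2 syllables.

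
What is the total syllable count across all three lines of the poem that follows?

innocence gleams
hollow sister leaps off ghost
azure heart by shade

16

Line 1: "innocence gleams": 3+1 = 4
Line 2: "hollow sister leaps off ghost": 2+2+1+1+1 = 7
Line 3: "azure heart by shade": 2+1+1+1 = 5
Total: 4 + 7 + 5 = 16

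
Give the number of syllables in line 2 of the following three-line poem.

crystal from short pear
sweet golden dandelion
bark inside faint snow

Line 2: "sweet golden dandelion": 1+2+4 = 7

7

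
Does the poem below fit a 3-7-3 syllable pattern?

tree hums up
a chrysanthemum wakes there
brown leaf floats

Line 1: tree (1), hums (1), up (1) → 3 ✓
Line 2: a (1), chrysanthemum (4), wakes (1), there (1) → 7 ✓
Line 3: brown (1), leaf (1), floats (1) → 3 ✓

Yes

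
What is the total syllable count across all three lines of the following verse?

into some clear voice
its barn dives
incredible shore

13

Line 1: "into some clear voice": 2+1+1+1 = 5
Line 2: "its barn dives": 1+1+1 = 3
Line 3: "incredible shore": 4+1 = 5
Total: 5 + 3 + 5 = 13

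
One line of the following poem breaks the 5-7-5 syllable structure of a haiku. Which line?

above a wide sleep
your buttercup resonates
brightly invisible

The third line

Line 1: above (2), a (1), wide (1), sleep (1) → 5 ✓
Line 2: your (1), buttercup (3), resonates (3) → 7 ✓
Line 3: brightly (2), invisible (4) → 6 (expected 5)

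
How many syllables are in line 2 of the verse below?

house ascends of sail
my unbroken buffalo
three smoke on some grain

7

Line 2: "my unbroken buffalo": 1+3+3 = 7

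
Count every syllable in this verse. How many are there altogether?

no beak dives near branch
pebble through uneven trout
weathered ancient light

Line 1: no(1) + beak(1) + dives(1) + near(1) + branch(1) = 5
Line 2: pebble(2) + through(1) + uneven(3) + trout(1) = 7
Line 3: weathered(2) + ancient(2) + light(1) = 5
Total: 5 + 7 + 5 = 17

17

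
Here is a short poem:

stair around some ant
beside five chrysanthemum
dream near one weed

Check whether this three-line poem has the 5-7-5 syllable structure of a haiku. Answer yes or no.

No

Line 1: "stair around some ant": 1+2+1+1 = 5 ✓
Line 2: "beside five chrysanthemum": 2+1+4 = 7 ✓
Line 3: "dream near one weed": 1+1+1+1 = 4 (expected 5)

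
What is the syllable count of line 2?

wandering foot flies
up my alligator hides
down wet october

7

Line 2: up (1), my (1), alligator (4), hides (1) → 7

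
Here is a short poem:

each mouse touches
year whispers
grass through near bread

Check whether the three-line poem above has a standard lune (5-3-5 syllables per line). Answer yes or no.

Line 1: "each mouse touches": 1+1+2 = 4 (expected 5)
Line 2: "year whispers": 1+2 = 3 ✓
Line 3: "grass through near bread": 1+1+1+1 = 4 (expected 5)

No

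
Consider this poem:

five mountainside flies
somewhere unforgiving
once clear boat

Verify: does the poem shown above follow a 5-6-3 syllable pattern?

Line 1: five(1) + mountainside(3) + flies(1) = 5 ✓
Line 2: somewhere(2) + unforgiving(4) = 6 ✓
Line 3: once(1) + clear(1) + boat(1) = 3 ✓

Yes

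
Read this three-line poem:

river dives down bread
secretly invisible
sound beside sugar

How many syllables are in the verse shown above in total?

Line 1: river (2), dives (1), down (1), bread (1) → 5
Line 2: secretly (3), invisible (4) → 7
Line 3: sound (1), beside (2), sugar (2) → 5
Total: 5 + 7 + 5 = 17

17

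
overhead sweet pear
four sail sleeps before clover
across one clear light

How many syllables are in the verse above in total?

17

Line 1: overhead(3) + sweet(1) + pear(1) = 5
Line 2: four(1) + sail(1) + sleeps(1) + before(2) + clover(2) = 7
Line 3: across(2) + one(1) + clear(1) + light(1) = 5
Total: 5 + 7 + 5 = 17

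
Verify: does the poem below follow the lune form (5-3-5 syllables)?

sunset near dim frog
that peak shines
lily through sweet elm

Yes

Line 1: "sunset near dim frog": 2+1+1+1 = 5 ✓
Line 2: "that peak shines": 1+1+1 = 3 ✓
Line 3: "lily through sweet elm": 2+1+1+1 = 5 ✓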